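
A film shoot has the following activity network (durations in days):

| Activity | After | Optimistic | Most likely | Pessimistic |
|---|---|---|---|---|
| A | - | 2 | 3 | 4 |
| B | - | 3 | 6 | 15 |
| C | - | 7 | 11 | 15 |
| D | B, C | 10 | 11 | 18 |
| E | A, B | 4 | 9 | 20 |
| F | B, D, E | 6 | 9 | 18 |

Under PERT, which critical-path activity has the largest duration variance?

te_A = (2 + 4·3 + 4)/6 = 18/6 = 3; σ²_A = ((4−2)/6)² = 0.111
te_B = (3 + 4·6 + 15)/6 = 42/6 = 7; σ²_B = ((15−3)/6)² = 4.000
te_C = (7 + 4·11 + 15)/6 = 66/6 = 11; σ²_C = ((15−7)/6)² = 1.778
te_D = (10 + 4·11 + 18)/6 = 72/6 = 12; σ²_D = ((18−10)/6)² = 1.778
te_E = (4 + 4·9 + 20)/6 = 60/6 = 10; σ²_E = ((20−4)/6)² = 7.111
te_F = (6 + 4·9 + 18)/6 = 60/6 = 10; σ²_F = ((18−6)/6)² = 4.000

Forward pass:
ES_A = 0; EF_A = 3
ES_B = 0; EF_B = 7
ES_C = 0; EF_C = 11
ES_D = max(EF_B=7, EF_C=11) = 11; EF_D = 11+12 = 23
ES_E = max(EF_A=3, EF_B=7) = 7; EF_E = 7+10 = 17
ES_F = max(EF_B=7, EF_D=23, EF_E=17) = 23; EF_F = 23+10 = 33
Expected project duration μ = 33 days. Critical path: C → D → F.

Variances on critical path: σ²_C=1.778, σ²_D=1.778, σ²_F=4.000.
Largest is σ²_F = 4.000.

F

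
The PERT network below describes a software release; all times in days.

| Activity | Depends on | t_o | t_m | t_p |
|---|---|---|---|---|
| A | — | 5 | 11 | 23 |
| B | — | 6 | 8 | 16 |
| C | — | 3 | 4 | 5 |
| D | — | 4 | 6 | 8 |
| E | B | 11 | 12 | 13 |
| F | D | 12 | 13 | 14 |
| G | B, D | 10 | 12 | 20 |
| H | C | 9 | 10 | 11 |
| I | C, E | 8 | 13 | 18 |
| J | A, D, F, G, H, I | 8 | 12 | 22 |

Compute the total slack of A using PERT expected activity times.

te_A = (5 + 4·11 + 23)/6 = 72/6 = 12
te_B = (6 + 4·8 + 16)/6 = 54/6 = 9
te_C = (3 + 4·4 + 5)/6 = 24/6 = 4
te_D = (4 + 4·6 + 8)/6 = 36/6 = 6
te_E = (11 + 4·12 + 13)/6 = 72/6 = 12
te_F = (12 + 4·13 + 14)/6 = 78/6 = 13
te_G = (10 + 4·12 + 20)/6 = 78/6 = 13
te_H = (9 + 4·10 + 11)/6 = 60/6 = 10
te_I = (8 + 4·13 + 18)/6 = 78/6 = 13
te_J = (8 + 4·12 + 22)/6 = 78/6 = 13

Forward pass:
ES_A = 0; EF_A = 12
ES_B = 0; EF_B = 9
ES_C = 0; EF_C = 4
ES_D = 0; EF_D = 6
ES_E = 9; EF_E = 9+12 = 21
ES_F = 6; EF_F = 6+13 = 19
ES_G = max(EF_B=9, EF_D=6) = 9; EF_G = 9+13 = 22
ES_H = 4; EF_H = 4+10 = 14
ES_I = max(EF_C=4, EF_E=21) = 21; EF_I = 21+13 = 34
ES_J = max(EF_A=12, EF_D=6, EF_F=19, EF_G=22, EF_H=14, EF_I=34) = 34; EF_J = 34+13 = 47
Expected project duration μ = 47 days. Critical path: B → E → I → J.

Backward pass:
LF_J = 47; LS_J = 47−13 = 34
LF_I = LS_J = 34; LS_I = 34−13 = 21
LF_H = LS_J = 34; LS_H = 34−10 = 24
LF_G = LS_J = 34; LS_G = 34−13 = 21
LF_F = LS_J = 34; LS_F = 34−13 = 21
LF_E = LS_I = 21; LS_E = 21−12 = 9
LF_D = min(LS_F=21, LS_G=21, LS_J=34) = 21; LS_D = 21−6 = 15
LF_C = min(LS_H=24, LS_I=21) = 21; LS_C = 21−4 = 17
LF_B = min(LS_E=9, LS_G=21) = 9; LS_B = 9−9 = 0
LF_A = LS_J = 34; LS_A = 34−12 = 22
Slack_A = LS_A − ES_A = 22 − 0 = 22

22 days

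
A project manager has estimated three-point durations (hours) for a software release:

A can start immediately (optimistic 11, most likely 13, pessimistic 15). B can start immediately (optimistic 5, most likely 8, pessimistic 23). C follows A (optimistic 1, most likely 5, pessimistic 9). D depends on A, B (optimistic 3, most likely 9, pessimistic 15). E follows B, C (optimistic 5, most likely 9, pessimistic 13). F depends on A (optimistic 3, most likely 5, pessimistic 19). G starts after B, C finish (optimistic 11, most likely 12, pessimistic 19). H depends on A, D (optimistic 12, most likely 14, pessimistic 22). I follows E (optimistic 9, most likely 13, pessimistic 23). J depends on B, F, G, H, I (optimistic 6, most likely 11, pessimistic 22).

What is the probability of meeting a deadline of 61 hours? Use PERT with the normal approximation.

0.975

te_A = (11 + 4·13 + 15)/6 = 78/6 = 13; σ²_A = ((15−11)/6)² = 0.444
te_B = (5 + 4·8 + 23)/6 = 60/6 = 10; σ²_B = ((23−5)/6)² = 9.000
te_C = (1 + 4·5 + 9)/6 = 30/6 = 5; σ²_C = ((9−1)/6)² = 1.778
te_D = (3 + 4·9 + 15)/6 = 54/6 = 9; σ²_D = ((15−3)/6)² = 4.000
te_E = (5 + 4·9 + 13)/6 = 54/6 = 9; σ²_E = ((13−5)/6)² = 1.778
te_F = (3 + 4·5 + 19)/6 = 42/6 = 7; σ²_F = ((19−3)/6)² = 7.111
te_G = (11 + 4·12 + 19)/6 = 78/6 = 13; σ²_G = ((19−11)/6)² = 1.778
te_H = (12 + 4·14 + 22)/6 = 90/6 = 15; σ²_H = ((22−12)/6)² = 2.778
te_I = (9 + 4·13 + 23)/6 = 84/6 = 14; σ²_I = ((23−9)/6)² = 5.444
te_J = (6 + 4·11 + 22)/6 = 72/6 = 12; σ²_J = ((22−6)/6)² = 7.111

Forward pass:
ES_A = 0; EF_A = 13
ES_B = 0; EF_B = 10
ES_C = 13; EF_C = 13+5 = 18
ES_D = max(EF_A=13, EF_B=10) = 13; EF_D = 13+9 = 22
ES_E = max(EF_B=10, EF_C=18) = 18; EF_E = 18+9 = 27
ES_F = 13; EF_F = 13+7 = 20
ES_G = max(EF_B=10, EF_C=18) = 18; EF_G = 18+13 = 31
ES_H = max(EF_A=13, EF_D=22) = 22; EF_H = 22+15 = 37
ES_I = 27; EF_I = 27+14 = 41
ES_J = max(EF_B=10, EF_F=20, EF_G=31, EF_H=37, EF_I=41) = 41; EF_J = 41+12 = 53
Expected project duration μ = 53 hours. Critical path: A → C → E → I → J.

Variance along critical path = 0.444 + 1.778 + 1.778 + 5.444 + 7.111 = 16.556; σ = √16.556 = 4.069 hours.
Z = (61 − 53) / 4.069 = 1.966
P(T ≤ 61) = Φ(1.966) ≈ 0.975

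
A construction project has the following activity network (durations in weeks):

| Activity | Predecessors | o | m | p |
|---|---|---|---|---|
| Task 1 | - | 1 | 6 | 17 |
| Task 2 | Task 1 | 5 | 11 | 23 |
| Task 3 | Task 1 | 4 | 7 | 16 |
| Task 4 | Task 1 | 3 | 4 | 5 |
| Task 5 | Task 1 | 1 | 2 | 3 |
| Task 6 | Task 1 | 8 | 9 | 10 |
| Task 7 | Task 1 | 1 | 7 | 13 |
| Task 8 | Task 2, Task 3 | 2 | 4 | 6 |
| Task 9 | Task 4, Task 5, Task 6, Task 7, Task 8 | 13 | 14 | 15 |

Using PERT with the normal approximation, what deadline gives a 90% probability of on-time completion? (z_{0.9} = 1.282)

42.2 weeks

te_Task 1 = (1 + 4·6 + 17)/6 = 42/6 = 7; σ²_Task 1 = ((17−1)/6)² = 7.111
te_Task 2 = (5 + 4·11 + 23)/6 = 72/6 = 12; σ²_Task 2 = ((23−5)/6)² = 9.000
te_Task 3 = (4 + 4·7 + 16)/6 = 48/6 = 8; σ²_Task 3 = ((16−4)/6)² = 4.000
te_Task 4 = (3 + 4·4 + 5)/6 = 24/6 = 4; σ²_Task 4 = ((5−3)/6)² = 0.111
te_Task 5 = (1 + 4·2 + 3)/6 = 12/6 = 2; σ²_Task 5 = ((3−1)/6)² = 0.111
te_Task 6 = (8 + 4·9 + 10)/6 = 54/6 = 9; σ²_Task 6 = ((10−8)/6)² = 0.111
te_Task 7 = (1 + 4·7 + 13)/6 = 42/6 = 7; σ²_Task 7 = ((13−1)/6)² = 4.000
te_Task 8 = (2 + 4·4 + 6)/6 = 24/6 = 4; σ²_Task 8 = ((6−2)/6)² = 0.444
te_Task 9 = (13 + 4·14 + 15)/6 = 84/6 = 14; σ²_Task 9 = ((15−13)/6)² = 0.111

Forward pass:
ES_Task 1 = 0; EF_Task 1 = 7
ES_Task 2 = 7; EF_Task 2 = 7+12 = 19
ES_Task 3 = 7; EF_Task 3 = 7+8 = 15
ES_Task 4 = 7; EF_Task 4 = 7+4 = 11
ES_Task 5 = 7; EF_Task 5 = 7+2 = 9
ES_Task 6 = 7; EF_Task 6 = 7+9 = 16
ES_Task 7 = 7; EF_Task 7 = 7+7 = 14
ES_Task 8 = max(EF_Task 2=19, EF_Task 3=15) = 19; EF_Task 8 = 19+4 = 23
ES_Task 9 = max(EF_Task 4=11, EF_Task 5=9, EF_Task 6=16, EF_Task 7=14, EF_Task 8=23) = 23; EF_Task 9 = 23+14 = 37
Expected project duration μ = 37 weeks. Critical path: Task 1 → Task 2 → Task 8 → Task 9.

Variance along critical path = 7.111 + 9.000 + 0.444 + 0.111 = 16.667; σ = 4.082 weeks.
D = μ + z·σ = 37 + 1.282·4.082 = 42.2 weeks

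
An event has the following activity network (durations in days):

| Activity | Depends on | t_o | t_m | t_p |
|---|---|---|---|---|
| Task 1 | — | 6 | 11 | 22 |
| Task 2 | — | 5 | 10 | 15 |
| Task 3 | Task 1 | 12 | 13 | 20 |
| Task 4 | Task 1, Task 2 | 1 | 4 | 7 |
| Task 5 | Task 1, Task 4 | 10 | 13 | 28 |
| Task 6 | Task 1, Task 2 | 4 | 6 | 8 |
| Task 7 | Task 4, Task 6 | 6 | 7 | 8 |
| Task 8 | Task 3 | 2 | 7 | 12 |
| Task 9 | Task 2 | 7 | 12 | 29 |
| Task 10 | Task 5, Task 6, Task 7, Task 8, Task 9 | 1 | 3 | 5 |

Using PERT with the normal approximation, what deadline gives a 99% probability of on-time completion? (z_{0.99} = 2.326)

44.1 days

te_Task 1 = (6 + 4·11 + 22)/6 = 72/6 = 12; σ²_Task 1 = ((22−6)/6)² = 7.111
te_Task 2 = (5 + 4·10 + 15)/6 = 60/6 = 10; σ²_Task 2 = ((15−5)/6)² = 2.778
te_Task 3 = (12 + 4·13 + 20)/6 = 84/6 = 14; σ²_Task 3 = ((20−12)/6)² = 1.778
te_Task 4 = (1 + 4·4 + 7)/6 = 24/6 = 4; σ²_Task 4 = ((7−1)/6)² = 1.000
te_Task 5 = (10 + 4·13 + 28)/6 = 90/6 = 15; σ²_Task 5 = ((28−10)/6)² = 9.000
te_Task 6 = (4 + 4·6 + 8)/6 = 36/6 = 6; σ²_Task 6 = ((8−4)/6)² = 0.444
te_Task 7 = (6 + 4·7 + 8)/6 = 42/6 = 7; σ²_Task 7 = ((8−6)/6)² = 0.111
te_Task 8 = (2 + 4·7 + 12)/6 = 42/6 = 7; σ²_Task 8 = ((12−2)/6)² = 2.778
te_Task 9 = (7 + 4·12 + 29)/6 = 84/6 = 14; σ²_Task 9 = ((29−7)/6)² = 13.444
te_Task 10 = (1 + 4·3 + 5)/6 = 18/6 = 3; σ²_Task 10 = ((5−1)/6)² = 0.444

Forward pass:
ES_Task 1 = 0; EF_Task 1 = 12
ES_Task 2 = 0; EF_Task 2 = 10
ES_Task 3 = 12; EF_Task 3 = 12+14 = 26
ES_Task 4 = max(EF_Task 1=12, EF_Task 2=10) = 12; EF_Task 4 = 12+4 = 16
ES_Task 5 = max(EF_Task 1=12, EF_Task 4=16) = 16; EF_Task 5 = 16+15 = 31
ES_Task 6 = max(EF_Task 1=12, EF_Task 2=10) = 12; EF_Task 6 = 12+6 = 18
ES_Task 7 = max(EF_Task 4=16, EF_Task 6=18) = 18; EF_Task 7 = 18+7 = 25
ES_Task 8 = 26; EF_Task 8 = 26+7 = 33
ES_Task 9 = 10; EF_Task 9 = 10+14 = 24
ES_Task 10 = max(EF_Task 5=31, EF_Task 6=18, EF_Task 7=25, EF_Task 8=33, EF_Task 9=24) = 33; EF_Task 10 = 33+3 = 36
Expected project duration μ = 36 days. Critical path: Task 1 → Task 3 → Task 8 → Task 10.

Variance along critical path = 7.111 + 1.778 + 2.778 + 0.444 = 12.111; σ = 3.480 days.
D = μ + z·σ = 36 + 2.326·3.480 = 44.1 days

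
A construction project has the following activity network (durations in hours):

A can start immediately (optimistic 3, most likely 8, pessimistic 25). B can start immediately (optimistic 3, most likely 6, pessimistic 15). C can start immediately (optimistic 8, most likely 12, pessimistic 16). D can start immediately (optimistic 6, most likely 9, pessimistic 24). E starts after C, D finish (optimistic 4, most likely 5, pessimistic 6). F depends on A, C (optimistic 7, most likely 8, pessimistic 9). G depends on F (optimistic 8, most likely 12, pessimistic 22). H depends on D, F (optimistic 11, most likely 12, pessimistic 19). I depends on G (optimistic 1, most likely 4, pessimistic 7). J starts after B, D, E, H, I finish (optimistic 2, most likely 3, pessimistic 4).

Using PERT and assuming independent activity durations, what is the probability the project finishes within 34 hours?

te_A = (3 + 4·8 + 25)/6 = 60/6 = 10; σ²_A = ((25−3)/6)² = 13.444
te_B = (3 + 4·6 + 15)/6 = 42/6 = 7; σ²_B = ((15−3)/6)² = 4.000
te_C = (8 + 4·12 + 16)/6 = 72/6 = 12; σ²_C = ((16−8)/6)² = 1.778
te_D = (6 + 4·9 + 24)/6 = 66/6 = 11; σ²_D = ((24−6)/6)² = 9.000
te_E = (4 + 4·5 + 6)/6 = 30/6 = 5; σ²_E = ((6−4)/6)² = 0.111
te_F = (7 + 4·8 + 9)/6 = 48/6 = 8; σ²_F = ((9−7)/6)² = 0.111
te_G = (8 + 4·12 + 22)/6 = 78/6 = 13; σ²_G = ((22−8)/6)² = 5.444
te_H = (11 + 4·12 + 19)/6 = 78/6 = 13; σ²_H = ((19−11)/6)² = 1.778
te_I = (1 + 4·4 + 7)/6 = 24/6 = 4; σ²_I = ((7−1)/6)² = 1.000
te_J = (2 + 4·3 + 4)/6 = 18/6 = 3; σ²_J = ((4−2)/6)² = 0.111

Forward pass:
ES_A = 0; EF_A = 10
ES_B = 0; EF_B = 7
ES_C = 0; EF_C = 12
ES_D = 0; EF_D = 11
ES_E = max(EF_C=12, EF_D=11) = 12; EF_E = 12+5 = 17
ES_F = max(EF_A=10, EF_C=12) = 12; EF_F = 12+8 = 20
ES_G = 20; EF_G = 20+13 = 33
ES_H = max(EF_D=11, EF_F=20) = 20; EF_H = 20+13 = 33
ES_I = 33; EF_I = 33+4 = 37
ES_J = max(EF_B=7, EF_D=11, EF_E=17, EF_H=33, EF_I=37) = 37; EF_J = 37+3 = 40
Expected project duration μ = 40 hours. Critical path: C → F → G → I → J.

Variance along critical path = 1.778 + 0.111 + 5.444 + 1.000 + 0.111 = 8.444; σ = √8.444 = 2.906 hours.
Z = (34 − 40) / 2.906 = -2.065
P(T ≤ 34) = Φ(-2.065) ≈ 0.019

0.019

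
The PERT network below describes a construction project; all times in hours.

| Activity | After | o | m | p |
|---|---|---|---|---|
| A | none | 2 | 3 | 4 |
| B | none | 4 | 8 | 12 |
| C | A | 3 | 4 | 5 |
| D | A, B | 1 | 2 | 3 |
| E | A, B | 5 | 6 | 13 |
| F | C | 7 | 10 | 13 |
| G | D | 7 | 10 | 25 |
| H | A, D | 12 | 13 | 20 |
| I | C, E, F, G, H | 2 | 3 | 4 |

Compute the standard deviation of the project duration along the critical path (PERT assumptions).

te_A = (2 + 4·3 + 4)/6 = 18/6 = 3; σ²_A = ((4−2)/6)² = 0.111
te_B = (4 + 4·8 + 12)/6 = 48/6 = 8; σ²_B = ((12−4)/6)² = 1.778
te_C = (3 + 4·4 + 5)/6 = 24/6 = 4; σ²_C = ((5−3)/6)² = 0.111
te_D = (1 + 4·2 + 3)/6 = 12/6 = 2; σ²_D = ((3−1)/6)² = 0.111
te_E = (5 + 4·6 + 13)/6 = 42/6 = 7; σ²_E = ((13−5)/6)² = 1.778
te_F = (7 + 4·10 + 13)/6 = 60/6 = 10; σ²_F = ((13−7)/6)² = 1.000
te_G = (7 + 4·10 + 25)/6 = 72/6 = 12; σ²_G = ((25−7)/6)² = 9.000
te_H = (12 + 4·13 + 20)/6 = 84/6 = 14; σ²_H = ((20−12)/6)² = 1.778
te_I = (2 + 4·3 + 4)/6 = 18/6 = 3; σ²_I = ((4−2)/6)² = 0.111

Forward pass:
ES_A = 0; EF_A = 3
ES_B = 0; EF_B = 8
ES_C = 3; EF_C = 3+4 = 7
ES_D = max(EF_A=3, EF_B=8) = 8; EF_D = 8+2 = 10
ES_E = max(EF_A=3, EF_B=8) = 8; EF_E = 8+7 = 15
ES_F = 7; EF_F = 7+10 = 17
ES_G = 10; EF_G = 10+12 = 22
ES_H = max(EF_A=3, EF_D=10) = 10; EF_H = 10+14 = 24
ES_I = max(EF_C=7, EF_E=15, EF_F=17, EF_G=22, EF_H=24) = 24; EF_I = 24+3 = 27
Expected project duration μ = 27 hours. Critical path: B → D → H → I.

Variance along critical path = 1.778 + 0.111 + 1.778 + 0.111 = 3.778
σ = √3.778 = 1.944 hours

1.94 hours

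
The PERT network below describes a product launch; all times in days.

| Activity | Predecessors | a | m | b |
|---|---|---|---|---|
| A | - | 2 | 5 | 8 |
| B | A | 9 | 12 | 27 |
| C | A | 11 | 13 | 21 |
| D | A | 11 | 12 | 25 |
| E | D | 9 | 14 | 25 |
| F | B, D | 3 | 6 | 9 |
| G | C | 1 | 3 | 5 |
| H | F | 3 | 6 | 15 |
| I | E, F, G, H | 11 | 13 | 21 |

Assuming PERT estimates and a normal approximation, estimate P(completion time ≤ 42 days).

te_A = (2 + 4·5 + 8)/6 = 30/6 = 5; σ²_A = ((8−2)/6)² = 1.000
te_B = (9 + 4·12 + 27)/6 = 84/6 = 14; σ²_B = ((27−9)/6)² = 9.000
te_C = (11 + 4·13 + 21)/6 = 84/6 = 14; σ²_C = ((21−11)/6)² = 2.778
te_D = (11 + 4·12 + 25)/6 = 84/6 = 14; σ²_D = ((25−11)/6)² = 5.444
te_E = (9 + 4·14 + 25)/6 = 90/6 = 15; σ²_E = ((25−9)/6)² = 7.111
te_F = (3 + 4·6 + 9)/6 = 36/6 = 6; σ²_F = ((9−3)/6)² = 1.000
te_G = (1 + 4·3 + 5)/6 = 18/6 = 3; σ²_G = ((5−1)/6)² = 0.444
te_H = (3 + 4·6 + 15)/6 = 42/6 = 7; σ²_H = ((15−3)/6)² = 4.000
te_I = (11 + 4·13 + 21)/6 = 84/6 = 14; σ²_I = ((21−11)/6)² = 2.778

Forward pass:
ES_A = 0; EF_A = 5
ES_B = 5; EF_B = 5+14 = 19
ES_C = 5; EF_C = 5+14 = 19
ES_D = 5; EF_D = 5+14 = 19
ES_E = 19; EF_E = 19+15 = 34
ES_F = max(EF_B=19, EF_D=19) = 19; EF_F = 19+6 = 25
ES_G = 19; EF_G = 19+3 = 22
ES_H = 25; EF_H = 25+7 = 32
ES_I = max(EF_E=34, EF_F=25, EF_G=22, EF_H=32) = 34; EF_I = 34+14 = 48
Expected project duration μ = 48 days. Critical path: A → D → E → I.

Variance along critical path = 1.000 + 5.444 + 7.111 + 2.778 = 16.333; σ = √16.333 = 4.041 days.
Z = (42 − 48) / 4.041 = -1.485
P(T ≤ 42) = Φ(-1.485) ≈ 0.069

0.069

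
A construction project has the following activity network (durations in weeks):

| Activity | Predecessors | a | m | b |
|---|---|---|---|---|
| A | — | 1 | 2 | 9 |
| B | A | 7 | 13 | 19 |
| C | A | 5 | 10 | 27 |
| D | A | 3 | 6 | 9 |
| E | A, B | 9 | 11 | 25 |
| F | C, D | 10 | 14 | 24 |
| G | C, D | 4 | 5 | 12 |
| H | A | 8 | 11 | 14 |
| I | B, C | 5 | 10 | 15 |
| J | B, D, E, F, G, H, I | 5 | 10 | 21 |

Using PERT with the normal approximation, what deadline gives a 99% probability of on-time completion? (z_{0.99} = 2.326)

te_A = (1 + 4·2 + 9)/6 = 18/6 = 3; σ²_A = ((9−1)/6)² = 1.778
te_B = (7 + 4·13 + 19)/6 = 78/6 = 13; σ²_B = ((19−7)/6)² = 4.000
te_C = (5 + 4·10 + 27)/6 = 72/6 = 12; σ²_C = ((27−5)/6)² = 13.444
te_D = (3 + 4·6 + 9)/6 = 36/6 = 6; σ²_D = ((9−3)/6)² = 1.000
te_E = (9 + 4·11 + 25)/6 = 78/6 = 13; σ²_E = ((25−9)/6)² = 7.111
te_F = (10 + 4·14 + 24)/6 = 90/6 = 15; σ²_F = ((24−10)/6)² = 5.444
te_G = (4 + 4·5 + 12)/6 = 36/6 = 6; σ²_G = ((12−4)/6)² = 1.778
te_H = (8 + 4·11 + 14)/6 = 66/6 = 11; σ²_H = ((14−8)/6)² = 1.000
te_I = (5 + 4·10 + 15)/6 = 60/6 = 10; σ²_I = ((15−5)/6)² = 2.778
te_J = (5 + 4·10 + 21)/6 = 66/6 = 11; σ²_J = ((21−5)/6)² = 7.111

Forward pass:
ES_A = 0; EF_A = 3
ES_B = 3; EF_B = 3+13 = 16
ES_C = 3; EF_C = 3+12 = 15
ES_D = 3; EF_D = 3+6 = 9
ES_E = max(EF_A=3, EF_B=16) = 16; EF_E = 16+13 = 29
ES_F = max(EF_C=15, EF_D=9) = 15; EF_F = 15+15 = 30
ES_G = max(EF_C=15, EF_D=9) = 15; EF_G = 15+6 = 21
ES_H = 3; EF_H = 3+11 = 14
ES_I = max(EF_B=16, EF_C=15) = 16; EF_I = 16+10 = 26
ES_J = max(EF_B=16, EF_D=9, EF_E=29, EF_F=30, EF_G=21, EF_H=14, EF_I=26) = 30; EF_J = 30+11 = 41
Expected project duration μ = 41 weeks. Critical path: A → C → F → J.

Variance along critical path = 1.778 + 13.444 + 5.444 + 7.111 = 27.778; σ = 5.270 weeks.
D = μ + z·σ = 41 + 2.326·5.270 = 53.3 weeks

53.3 weeks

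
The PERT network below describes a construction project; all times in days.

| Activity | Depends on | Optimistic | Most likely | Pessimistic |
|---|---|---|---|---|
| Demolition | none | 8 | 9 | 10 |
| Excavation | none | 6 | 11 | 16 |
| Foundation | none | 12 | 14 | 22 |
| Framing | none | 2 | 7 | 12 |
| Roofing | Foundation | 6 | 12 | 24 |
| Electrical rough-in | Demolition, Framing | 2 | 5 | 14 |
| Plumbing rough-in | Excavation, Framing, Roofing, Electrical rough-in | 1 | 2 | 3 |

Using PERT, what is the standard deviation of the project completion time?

te_Demolition = (8 + 4·9 + 10)/6 = 54/6 = 9; σ²_Demolition = ((10−8)/6)² = 0.111
te_Excavation = (6 + 4·11 + 16)/6 = 66/6 = 11; σ²_Excavation = ((16−6)/6)² = 2.778
te_Foundation = (12 + 4·14 + 22)/6 = 90/6 = 15; σ²_Foundation = ((22−12)/6)² = 2.778
te_Framing = (2 + 4·7 + 12)/6 = 42/6 = 7; σ²_Framing = ((12−2)/6)² = 2.778
te_Roofing = (6 + 4·12 + 24)/6 = 78/6 = 13; σ²_Roofing = ((24−6)/6)² = 9.000
te_Electrical rough-in = (2 + 4·5 + 14)/6 = 36/6 = 6; σ²_Electrical rough-in = ((14−2)/6)² = 4.000
te_Plumbing rough-in = (1 + 4·2 + 3)/6 = 12/6 = 2; σ²_Plumbing rough-in = ((3−1)/6)² = 0.111

Forward pass:
ES_Demolition = 0; EF_Demolition = 9
ES_Excavation = 0; EF_Excavation = 11
ES_Foundation = 0; EF_Foundation = 15
ES_Framing = 0; EF_Framing = 7
ES_Roofing = 15; EF_Roofing = 15+13 = 28
ES_Electrical rough-in = max(EF_Demolition=9, EF_Framing=7) = 9; EF_Electrical rough-in = 9+6 = 15
ES_Plumbing rough-in = max(EF_Excavation=11, EF_Framing=7, EF_Roofing=28, EF_Electrical rough-in=15) = 28; EF_Plumbing rough-in = 28+2 = 30
Expected project duration μ = 30 days. Critical path: Foundation → Roofing → Plumbing rough-in.

Variance along critical path = 2.778 + 9.000 + 0.111 = 11.889
σ = √11.889 = 3.448 days

3.45 days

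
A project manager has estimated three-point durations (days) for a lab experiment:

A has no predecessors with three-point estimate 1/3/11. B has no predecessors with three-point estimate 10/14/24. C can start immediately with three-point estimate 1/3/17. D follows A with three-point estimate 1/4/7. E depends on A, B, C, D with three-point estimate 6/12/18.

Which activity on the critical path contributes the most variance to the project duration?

te_A = (1 + 4·3 + 11)/6 = 24/6 = 4; σ²_A = ((11−1)/6)² = 2.778
te_B = (10 + 4·14 + 24)/6 = 90/6 = 15; σ²_B = ((24−10)/6)² = 5.444
te_C = (1 + 4·3 + 17)/6 = 30/6 = 5; σ²_C = ((17−1)/6)² = 7.111
te_D = (1 + 4·4 + 7)/6 = 24/6 = 4; σ²_D = ((7−1)/6)² = 1.000
te_E = (6 + 4·12 + 18)/6 = 72/6 = 12; σ²_E = ((18−6)/6)² = 4.000

Forward pass:
ES_A = 0; EF_A = 4
ES_B = 0; EF_B = 15
ES_C = 0; EF_C = 5
ES_D = 4; EF_D = 4+4 = 8
ES_E = max(EF_A=4, EF_B=15, EF_C=5, EF_D=8) = 15; EF_E = 15+12 = 27
Expected project duration μ = 27 days. Critical path: B → E.

Variances on critical path: σ²_B=5.444, σ²_E=4.000.
Largest is σ²_B = 5.444.

B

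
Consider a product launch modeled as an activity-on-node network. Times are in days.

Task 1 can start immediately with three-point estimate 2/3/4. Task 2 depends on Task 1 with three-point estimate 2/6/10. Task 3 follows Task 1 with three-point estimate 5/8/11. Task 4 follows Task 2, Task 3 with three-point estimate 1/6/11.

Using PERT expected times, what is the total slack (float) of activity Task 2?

2 days

te_Task 1 = (2 + 4·3 + 4)/6 = 18/6 = 3
te_Task 2 = (2 + 4·6 + 10)/6 = 36/6 = 6
te_Task 3 = (5 + 4·8 + 11)/6 = 48/6 = 8
te_Task 4 = (1 + 4·6 + 11)/6 = 36/6 = 6

Forward pass:
ES_Task 1 = 0; EF_Task 1 = 3
ES_Task 2 = 3; EF_Task 2 = 3+6 = 9
ES_Task 3 = 3; EF_Task 3 = 3+8 = 11
ES_Task 4 = max(EF_Task 2=9, EF_Task 3=11) = 11; EF_Task 4 = 11+6 = 17
Expected project duration μ = 17 days. Critical path: Task 1 → Task 3 → Task 4.

Backward pass:
LF_Task 4 = 17; LS_Task 4 = 17−6 = 11
LF_Task 3 = LS_Task 4 = 11; LS_Task 3 = 11−8 = 3
LF_Task 2 = LS_Task 4 = 11; LS_Task 2 = 11−6 = 5
LF_Task 1 = min(LS_Task 2=5, LS_Task 3=3) = 3; LS_Task 1 = 3−3 = 0
Slack_Task 2 = LS_Task 2 − ES_Task 2 = 5 − 3 = 2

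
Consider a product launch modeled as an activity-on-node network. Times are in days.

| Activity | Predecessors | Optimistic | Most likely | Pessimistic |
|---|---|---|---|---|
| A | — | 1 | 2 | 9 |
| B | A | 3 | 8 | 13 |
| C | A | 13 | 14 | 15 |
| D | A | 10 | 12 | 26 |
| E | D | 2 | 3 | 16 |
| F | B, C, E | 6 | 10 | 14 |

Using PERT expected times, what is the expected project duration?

te_A = (1 + 4·2 + 9)/6 = 18/6 = 3
te_B = (3 + 4·8 + 13)/6 = 48/6 = 8
te_C = (13 + 4·14 + 15)/6 = 84/6 = 14
te_D = (10 + 4·12 + 26)/6 = 84/6 = 14
te_E = (2 + 4·3 + 16)/6 = 30/6 = 5
te_F = (6 + 4·10 + 14)/6 = 60/6 = 10

Forward pass:
ES_A = 0; EF_A = 3
ES_B = 3; EF_B = 3+8 = 11
ES_C = 3; EF_C = 3+14 = 17
ES_D = 3; EF_D = 3+14 = 17
ES_E = 17; EF_E = 17+5 = 22
ES_F = max(EF_B=11, EF_C=17, EF_E=22) = 22; EF_F = 22+10 = 32
Expected project duration μ = 32 days. Critical path: A → D → E → F.

32 days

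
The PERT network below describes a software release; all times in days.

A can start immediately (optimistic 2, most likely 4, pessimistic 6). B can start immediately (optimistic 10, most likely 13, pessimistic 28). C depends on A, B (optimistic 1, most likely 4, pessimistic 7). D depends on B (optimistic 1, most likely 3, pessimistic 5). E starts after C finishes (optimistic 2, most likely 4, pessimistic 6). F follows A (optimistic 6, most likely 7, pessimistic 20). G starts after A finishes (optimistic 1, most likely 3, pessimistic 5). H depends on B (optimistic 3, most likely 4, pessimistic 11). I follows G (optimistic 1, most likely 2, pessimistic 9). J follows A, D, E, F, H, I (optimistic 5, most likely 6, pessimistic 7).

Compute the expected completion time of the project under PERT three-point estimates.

te_A = (2 + 4·4 + 6)/6 = 24/6 = 4
te_B = (10 + 4·13 + 28)/6 = 90/6 = 15
te_C = (1 + 4·4 + 7)/6 = 24/6 = 4
te_D = (1 + 4·3 + 5)/6 = 18/6 = 3
te_E = (2 + 4·4 + 6)/6 = 24/6 = 4
te_F = (6 + 4·7 + 20)/6 = 54/6 = 9
te_G = (1 + 4·3 + 5)/6 = 18/6 = 3
te_H = (3 + 4·4 + 11)/6 = 30/6 = 5
te_I = (1 + 4·2 + 9)/6 = 18/6 = 3
te_J = (5 + 4·6 + 7)/6 = 36/6 = 6

Forward pass:
ES_A = 0; EF_A = 4
ES_B = 0; EF_B = 15
ES_C = max(EF_A=4, EF_B=15) = 15; EF_C = 15+4 = 19
ES_D = 15; EF_D = 15+3 = 18
ES_E = 19; EF_E = 19+4 = 23
ES_F = 4; EF_F = 4+9 = 13
ES_G = 4; EF_G = 4+3 = 7
ES_H = 15; EF_H = 15+5 = 20
ES_I = 7; EF_I = 7+3 = 10
ES_J = max(EF_A=4, EF_D=18, EF_E=23, EF_F=13, EF_H=20, EF_I=10) = 23; EF_J = 23+6 = 29
Expected project duration μ = 29 days. Critical path: B → C → E → J.

29 days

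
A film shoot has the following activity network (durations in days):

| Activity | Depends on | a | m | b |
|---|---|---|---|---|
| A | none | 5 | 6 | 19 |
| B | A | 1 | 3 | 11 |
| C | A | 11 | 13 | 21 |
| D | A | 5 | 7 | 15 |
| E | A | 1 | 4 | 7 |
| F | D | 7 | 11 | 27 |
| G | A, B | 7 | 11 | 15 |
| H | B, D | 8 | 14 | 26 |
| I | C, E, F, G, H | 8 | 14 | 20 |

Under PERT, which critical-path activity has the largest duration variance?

te_A = (5 + 4·6 + 19)/6 = 48/6 = 8; σ²_A = ((19−5)/6)² = 5.444
te_B = (1 + 4·3 + 11)/6 = 24/6 = 4; σ²_B = ((11−1)/6)² = 2.778
te_C = (11 + 4·13 + 21)/6 = 84/6 = 14; σ²_C = ((21−11)/6)² = 2.778
te_D = (5 + 4·7 + 15)/6 = 48/6 = 8; σ²_D = ((15−5)/6)² = 2.778
te_E = (1 + 4·4 + 7)/6 = 24/6 = 4; σ²_E = ((7−1)/6)² = 1.000
te_F = (7 + 4·11 + 27)/6 = 78/6 = 13; σ²_F = ((27−7)/6)² = 11.111
te_G = (7 + 4·11 + 15)/6 = 66/6 = 11; σ²_G = ((15−7)/6)² = 1.778
te_H = (8 + 4·14 + 26)/6 = 90/6 = 15; σ²_H = ((26−8)/6)² = 9.000
te_I = (8 + 4·14 + 20)/6 = 84/6 = 14; σ²_I = ((20−8)/6)² = 4.000

Forward pass:
ES_A = 0; EF_A = 8
ES_B = 8; EF_B = 8+4 = 12
ES_C = 8; EF_C = 8+14 = 22
ES_D = 8; EF_D = 8+8 = 16
ES_E = 8; EF_E = 8+4 = 12
ES_F = 16; EF_F = 16+13 = 29
ES_G = max(EF_A=8, EF_B=12) = 12; EF_G = 12+11 = 23
ES_H = max(EF_B=12, EF_D=16) = 16; EF_H = 16+15 = 31
ES_I = max(EF_C=22, EF_E=12, EF_F=29, EF_G=23, EF_H=31) = 31; EF_I = 31+14 = 45
Expected project duration μ = 45 days. Critical path: A → D → H → I.

Variances on critical path: σ²_A=5.444, σ²_D=2.778, σ²_H=9.000, σ²_I=4.000.
Largest is σ²_H = 9.000.

H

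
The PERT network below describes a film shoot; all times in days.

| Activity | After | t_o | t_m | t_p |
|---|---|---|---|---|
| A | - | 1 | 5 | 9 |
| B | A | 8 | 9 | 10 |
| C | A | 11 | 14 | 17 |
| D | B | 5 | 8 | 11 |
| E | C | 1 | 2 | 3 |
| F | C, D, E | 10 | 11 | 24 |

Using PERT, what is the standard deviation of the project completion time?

te_A = (1 + 4·5 + 9)/6 = 30/6 = 5; σ²_A = ((9−1)/6)² = 1.778
te_B = (8 + 4·9 + 10)/6 = 54/6 = 9; σ²_B = ((10−8)/6)² = 0.111
te_C = (11 + 4·14 + 17)/6 = 84/6 = 14; σ²_C = ((17−11)/6)² = 1.000
te_D = (5 + 4·8 + 11)/6 = 48/6 = 8; σ²_D = ((11−5)/6)² = 1.000
te_E = (1 + 4·2 + 3)/6 = 12/6 = 2; σ²_E = ((3−1)/6)² = 0.111
te_F = (10 + 4·11 + 24)/6 = 78/6 = 13; σ²_F = ((24−10)/6)² = 5.444

Forward pass:
ES_A = 0; EF_A = 5
ES_B = 5; EF_B = 5+9 = 14
ES_C = 5; EF_C = 5+14 = 19
ES_D = 14; EF_D = 14+8 = 22
ES_E = 19; EF_E = 19+2 = 21
ES_F = max(EF_C=19, EF_D=22, EF_E=21) = 22; EF_F = 22+13 = 35
Expected project duration μ = 35 days. Critical path: A → B → D → F.

Variance along critical path = 1.778 + 0.111 + 1.000 + 5.444 = 8.333
σ = √8.333 = 2.887 days

2.89 days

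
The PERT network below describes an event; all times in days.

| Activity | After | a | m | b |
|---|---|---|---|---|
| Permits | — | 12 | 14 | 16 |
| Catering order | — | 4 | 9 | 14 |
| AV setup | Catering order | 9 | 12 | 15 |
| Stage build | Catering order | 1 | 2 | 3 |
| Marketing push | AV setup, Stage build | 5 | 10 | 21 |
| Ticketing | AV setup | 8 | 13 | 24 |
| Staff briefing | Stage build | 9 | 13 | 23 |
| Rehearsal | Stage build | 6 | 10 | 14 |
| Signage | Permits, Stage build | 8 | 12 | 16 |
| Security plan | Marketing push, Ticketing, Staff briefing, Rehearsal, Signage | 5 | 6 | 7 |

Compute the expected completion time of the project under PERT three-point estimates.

41 days

te_Permits = (12 + 4·14 + 16)/6 = 84/6 = 14
te_Catering order = (4 + 4·9 + 14)/6 = 54/6 = 9
te_AV setup = (9 + 4·12 + 15)/6 = 72/6 = 12
te_Stage build = (1 + 4·2 + 3)/6 = 12/6 = 2
te_Marketing push = (5 + 4·10 + 21)/6 = 66/6 = 11
te_Ticketing = (8 + 4·13 + 24)/6 = 84/6 = 14
te_Staff briefing = (9 + 4·13 + 23)/6 = 84/6 = 14
te_Rehearsal = (6 + 4·10 + 14)/6 = 60/6 = 10
te_Signage = (8 + 4·12 + 16)/6 = 72/6 = 12
te_Security plan = (5 + 4·6 + 7)/6 = 36/6 = 6

Forward pass:
ES_Permits = 0; EF_Permits = 14
ES_Catering order = 0; EF_Catering order = 9
ES_AV setup = 9; EF_AV setup = 9+12 = 21
ES_Stage build = 9; EF_Stage build = 9+2 = 11
ES_Marketing push = max(EF_AV setup=21, EF_Stage build=11) = 21; EF_Marketing push = 21+11 = 32
ES_Ticketing = 21; EF_Ticketing = 21+14 = 35
ES_Staff briefing = 11; EF_Staff briefing = 11+14 = 25
ES_Rehearsal = 11; EF_Rehearsal = 11+10 = 21
ES_Signage = max(EF_Permits=14, EF_Stage build=11) = 14; EF_Signage = 14+12 = 26
ES_Security plan = max(EF_Marketing push=32, EF_Ticketing=35, EF_Staff briefing=25, EF_Rehearsal=21, EF_Signage=26) = 35; EF_Security plan = 35+6 = 41
Expected project duration μ = 41 days. Critical path: Catering order → AV setup → Ticketing → Security plan.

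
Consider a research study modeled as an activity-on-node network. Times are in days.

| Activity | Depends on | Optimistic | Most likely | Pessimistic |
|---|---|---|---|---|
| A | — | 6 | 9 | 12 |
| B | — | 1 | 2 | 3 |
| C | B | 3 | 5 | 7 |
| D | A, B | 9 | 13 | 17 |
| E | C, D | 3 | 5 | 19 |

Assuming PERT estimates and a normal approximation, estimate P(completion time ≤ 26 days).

0.170

te_A = (6 + 4·9 + 12)/6 = 54/6 = 9; σ²_A = ((12−6)/6)² = 1.000
te_B = (1 + 4·2 + 3)/6 = 12/6 = 2; σ²_B = ((3−1)/6)² = 0.111
te_C = (3 + 4·5 + 7)/6 = 30/6 = 5; σ²_C = ((7−3)/6)² = 0.444
te_D = (9 + 4·13 + 17)/6 = 78/6 = 13; σ²_D = ((17−9)/6)² = 1.778
te_E = (3 + 4·5 + 19)/6 = 42/6 = 7; σ²_E = ((19−3)/6)² = 7.111

Forward pass:
ES_A = 0; EF_A = 9
ES_B = 0; EF_B = 2
ES_C = 2; EF_C = 2+5 = 7
ES_D = max(EF_A=9, EF_B=2) = 9; EF_D = 9+13 = 22
ES_E = max(EF_C=7, EF_D=22) = 22; EF_E = 22+7 = 29
Expected project duration μ = 29 days. Critical path: A → D → E.

Variance along critical path = 1.000 + 1.778 + 7.111 = 9.889; σ = √9.889 = 3.145 days.
Z = (26 − 29) / 3.145 = -0.954
P(T ≤ 26) = Φ(-0.954) ≈ 0.170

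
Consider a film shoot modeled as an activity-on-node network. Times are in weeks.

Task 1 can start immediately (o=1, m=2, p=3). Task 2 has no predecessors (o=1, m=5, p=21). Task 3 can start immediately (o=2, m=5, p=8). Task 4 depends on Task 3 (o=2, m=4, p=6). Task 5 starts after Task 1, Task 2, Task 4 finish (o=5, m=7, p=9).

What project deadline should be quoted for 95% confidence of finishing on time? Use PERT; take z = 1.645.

te_Task 1 = (1 + 4·2 + 3)/6 = 12/6 = 2; σ²_Task 1 = ((3−1)/6)² = 0.111
te_Task 2 = (1 + 4·5 + 21)/6 = 42/6 = 7; σ²_Task 2 = ((21−1)/6)² = 11.111
te_Task 3 = (2 + 4·5 + 8)/6 = 30/6 = 5; σ²_Task 3 = ((8−2)/6)² = 1.000
te_Task 4 = (2 + 4·4 + 6)/6 = 24/6 = 4; σ²_Task 4 = ((6−2)/6)² = 0.444
te_Task 5 = (5 + 4·7 + 9)/6 = 42/6 = 7; σ²_Task 5 = ((9−5)/6)² = 0.444

Forward pass:
ES_Task 1 = 0; EF_Task 1 = 2
ES_Task 2 = 0; EF_Task 2 = 7
ES_Task 3 = 0; EF_Task 3 = 5
ES_Task 4 = 5; EF_Task 4 = 5+4 = 9
ES_Task 5 = max(EF_Task 1=2, EF_Task 2=7, EF_Task 4=9) = 9; EF_Task 5 = 9+7 = 16
Expected project duration μ = 16 weeks. Critical path: Task 3 → Task 4 → Task 5.

Variance along critical path = 1.000 + 0.444 + 0.444 = 1.889; σ = 1.374 weeks.
D = μ + z·σ = 16 + 1.645·1.374 = 18.3 weeks

18.3 weeks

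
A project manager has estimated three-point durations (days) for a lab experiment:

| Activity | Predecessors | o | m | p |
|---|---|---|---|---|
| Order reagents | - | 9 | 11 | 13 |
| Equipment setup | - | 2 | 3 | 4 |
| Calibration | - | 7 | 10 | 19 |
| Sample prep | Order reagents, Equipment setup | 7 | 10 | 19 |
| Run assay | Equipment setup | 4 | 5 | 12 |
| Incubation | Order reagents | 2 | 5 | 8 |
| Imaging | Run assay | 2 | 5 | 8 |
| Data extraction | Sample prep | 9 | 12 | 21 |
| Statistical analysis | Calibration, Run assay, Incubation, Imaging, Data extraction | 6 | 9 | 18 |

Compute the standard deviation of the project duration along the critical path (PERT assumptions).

3.53 days

te_Order reagents = (9 + 4·11 + 13)/6 = 66/6 = 11; σ²_Order reagents = ((13−9)/6)² = 0.444
te_Equipment setup = (2 + 4·3 + 4)/6 = 18/6 = 3; σ²_Equipment setup = ((4−2)/6)² = 0.111
te_Calibration = (7 + 4·10 + 19)/6 = 66/6 = 11; σ²_Calibration = ((19−7)/6)² = 4.000
te_Sample prep = (7 + 4·10 + 19)/6 = 66/6 = 11; σ²_Sample prep = ((19−7)/6)² = 4.000
te_Run assay = (4 + 4·5 + 12)/6 = 36/6 = 6; σ²_Run assay = ((12−4)/6)² = 1.778
te_Incubation = (2 + 4·5 + 8)/6 = 30/6 = 5; σ²_Incubation = ((8−2)/6)² = 1.000
te_Imaging = (2 + 4·5 + 8)/6 = 30/6 = 5; σ²_Imaging = ((8−2)/6)² = 1.000
te_Data extraction = (9 + 4·12 + 21)/6 = 78/6 = 13; σ²_Data extraction = ((21−9)/6)² = 4.000
te_Statistical analysis = (6 + 4·9 + 18)/6 = 60/6 = 10; σ²_Statistical analysis = ((18−6)/6)² = 4.000

Forward pass:
ES_Order reagents = 0; EF_Order reagents = 11
ES_Equipment setup = 0; EF_Equipment setup = 3
ES_Calibration = 0; EF_Calibration = 11
ES_Sample prep = max(EF_Order reagents=11, EF_Equipment setup=3) = 11; EF_Sample prep = 11+11 = 22
ES_Run assay = 3; EF_Run assay = 3+6 = 9
ES_Incubation = 11; EF_Incubation = 11+5 = 16
ES_Imaging = 9; EF_Imaging = 9+5 = 14
ES_Data extraction = 22; EF_Data extraction = 22+13 = 35
ES_Statistical analysis = max(EF_Calibration=11, EF_Run assay=9, EF_Incubation=16, EF_Imaging=14, EF_Data extraction=35) = 35; EF_Statistical analysis = 35+10 = 45
Expected project duration μ = 45 days. Critical path: Order reagents → Sample prep → Data extraction → Statistical analysis.

Variance along critical path = 0.444 + 4.000 + 4.000 + 4.000 = 12.444
σ = √12.444 = 3.528 days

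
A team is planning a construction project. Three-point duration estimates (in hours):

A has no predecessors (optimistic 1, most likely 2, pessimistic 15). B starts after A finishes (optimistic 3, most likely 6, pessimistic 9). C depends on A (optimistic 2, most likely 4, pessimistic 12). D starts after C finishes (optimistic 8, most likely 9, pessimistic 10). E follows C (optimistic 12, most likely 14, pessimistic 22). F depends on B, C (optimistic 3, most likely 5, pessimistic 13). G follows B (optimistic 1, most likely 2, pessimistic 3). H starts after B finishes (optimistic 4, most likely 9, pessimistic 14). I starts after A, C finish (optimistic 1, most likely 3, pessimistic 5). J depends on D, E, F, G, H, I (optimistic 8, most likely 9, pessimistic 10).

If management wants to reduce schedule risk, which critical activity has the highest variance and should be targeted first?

A

te_A = (1 + 4·2 + 15)/6 = 24/6 = 4; σ²_A = ((15−1)/6)² = 5.444
te_B = (3 + 4·6 + 9)/6 = 36/6 = 6; σ²_B = ((9−3)/6)² = 1.000
te_C = (2 + 4·4 + 12)/6 = 30/6 = 5; σ²_C = ((12−2)/6)² = 2.778
te_D = (8 + 4·9 + 10)/6 = 54/6 = 9; σ²_D = ((10−8)/6)² = 0.111
te_E = (12 + 4·14 + 22)/6 = 90/6 = 15; σ²_E = ((22−12)/6)² = 2.778
te_F = (3 + 4·5 + 13)/6 = 36/6 = 6; σ²_F = ((13−3)/6)² = 2.778
te_G = (1 + 4·2 + 3)/6 = 12/6 = 2; σ²_G = ((3−1)/6)² = 0.111
te_H = (4 + 4·9 + 14)/6 = 54/6 = 9; σ²_H = ((14−4)/6)² = 2.778
te_I = (1 + 4·3 + 5)/6 = 18/6 = 3; σ²_I = ((5−1)/6)² = 0.444
te_J = (8 + 4·9 + 10)/6 = 54/6 = 9; σ²_J = ((10−8)/6)² = 0.111

Forward pass:
ES_A = 0; EF_A = 4
ES_B = 4; EF_B = 4+6 = 10
ES_C = 4; EF_C = 4+5 = 9
ES_D = 9; EF_D = 9+9 = 18
ES_E = 9; EF_E = 9+15 = 24
ES_F = max(EF_B=10, EF_C=9) = 10; EF_F = 10+6 = 16
ES_G = 10; EF_G = 10+2 = 12
ES_H = 10; EF_H = 10+9 = 19
ES_I = max(EF_A=4, EF_C=9) = 9; EF_I = 9+3 = 12
ES_J = max(EF_D=18, EF_E=24, EF_F=16, EF_G=12, EF_H=19, EF_I=12) = 24; EF_J = 24+9 = 33
Expected project duration μ = 33 hours. Critical path: A → C → E → J.

Variances on critical path: σ²_A=5.444, σ²_C=2.778, σ²_E=2.778, σ²_J=0.111.
Largest is σ²_A = 5.444.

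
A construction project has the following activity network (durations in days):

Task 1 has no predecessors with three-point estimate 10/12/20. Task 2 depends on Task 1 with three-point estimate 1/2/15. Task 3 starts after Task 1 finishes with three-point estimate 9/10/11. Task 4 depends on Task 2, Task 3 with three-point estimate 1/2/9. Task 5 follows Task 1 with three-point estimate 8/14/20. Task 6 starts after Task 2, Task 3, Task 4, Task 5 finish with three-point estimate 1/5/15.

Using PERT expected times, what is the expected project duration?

te_Task 1 = (10 + 4·12 + 20)/6 = 78/6 = 13
te_Task 2 = (1 + 4·2 + 15)/6 = 24/6 = 4
te_Task 3 = (9 + 4·10 + 11)/6 = 60/6 = 10
te_Task 4 = (1 + 4·2 + 9)/6 = 18/6 = 3
te_Task 5 = (8 + 4·14 + 20)/6 = 84/6 = 14
te_Task 6 = (1 + 4·5 + 15)/6 = 36/6 = 6

Forward pass:
ES_Task 1 = 0; EF_Task 1 = 13
ES_Task 2 = 13; EF_Task 2 = 13+4 = 17
ES_Task 3 = 13; EF_Task 3 = 13+10 = 23
ES_Task 4 = max(EF_Task 2=17, EF_Task 3=23) = 23; EF_Task 4 = 23+3 = 26
ES_Task 5 = 13; EF_Task 5 = 13+14 = 27
ES_Task 6 = max(EF_Task 2=17, EF_Task 3=23, EF_Task 4=26, EF_Task 5=27) = 27; EF_Task 6 = 27+6 = 33
Expected project duration μ = 33 days. Critical path: Task 1 → Task 5 → Task 6.

33 days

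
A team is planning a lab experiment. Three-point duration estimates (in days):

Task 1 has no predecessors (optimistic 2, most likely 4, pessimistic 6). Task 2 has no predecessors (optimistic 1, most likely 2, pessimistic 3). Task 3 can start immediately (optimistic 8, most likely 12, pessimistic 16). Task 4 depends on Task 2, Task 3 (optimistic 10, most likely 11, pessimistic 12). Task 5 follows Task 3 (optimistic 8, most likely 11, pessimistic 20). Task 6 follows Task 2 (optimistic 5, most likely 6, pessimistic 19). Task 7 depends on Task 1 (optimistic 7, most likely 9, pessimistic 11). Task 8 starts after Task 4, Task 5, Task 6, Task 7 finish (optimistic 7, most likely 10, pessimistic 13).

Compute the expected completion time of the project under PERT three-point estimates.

te_Task 1 = (2 + 4·4 + 6)/6 = 24/6 = 4
te_Task 2 = (1 + 4·2 + 3)/6 = 12/6 = 2
te_Task 3 = (8 + 4·12 + 16)/6 = 72/6 = 12
te_Task 4 = (10 + 4·11 + 12)/6 = 66/6 = 11
te_Task 5 = (8 + 4·11 + 20)/6 = 72/6 = 12
te_Task 6 = (5 + 4·6 + 19)/6 = 48/6 = 8
te_Task 7 = (7 + 4·9 + 11)/6 = 54/6 = 9
te_Task 8 = (7 + 4·10 + 13)/6 = 60/6 = 10

Forward pass:
ES_Task 1 = 0; EF_Task 1 = 4
ES_Task 2 = 0; EF_Task 2 = 2
ES_Task 3 = 0; EF_Task 3 = 12
ES_Task 4 = max(EF_Task 2=2, EF_Task 3=12) = 12; EF_Task 4 = 12+11 = 23
ES_Task 5 = 12; EF_Task 5 = 12+12 = 24
ES_Task 6 = 2; EF_Task 6 = 2+8 = 10
ES_Task 7 = 4; EF_Task 7 = 4+9 = 13
ES_Task 8 = max(EF_Task 4=23, EF_Task 5=24, EF_Task 6=10, EF_Task 7=13) = 24; EF_Task 8 = 24+10 = 34
Expected project duration μ = 34 days. Critical path: Task 3 → Task 5 → Task 8.

34 days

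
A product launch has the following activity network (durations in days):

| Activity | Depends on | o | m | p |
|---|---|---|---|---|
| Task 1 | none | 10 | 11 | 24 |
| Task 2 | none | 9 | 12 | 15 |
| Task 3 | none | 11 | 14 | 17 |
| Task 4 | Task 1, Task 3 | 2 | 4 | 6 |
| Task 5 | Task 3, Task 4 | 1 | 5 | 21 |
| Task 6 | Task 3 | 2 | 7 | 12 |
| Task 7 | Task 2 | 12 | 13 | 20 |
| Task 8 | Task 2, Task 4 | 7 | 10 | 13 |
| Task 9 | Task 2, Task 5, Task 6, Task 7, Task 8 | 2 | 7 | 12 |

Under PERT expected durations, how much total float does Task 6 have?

te_Task 1 = (10 + 4·11 + 24)/6 = 78/6 = 13
te_Task 2 = (9 + 4·12 + 15)/6 = 72/6 = 12
te_Task 3 = (11 + 4·14 + 17)/6 = 84/6 = 14
te_Task 4 = (2 + 4·4 + 6)/6 = 24/6 = 4
te_Task 5 = (1 + 4·5 + 21)/6 = 42/6 = 7
te_Task 6 = (2 + 4·7 + 12)/6 = 42/6 = 7
te_Task 7 = (12 + 4·13 + 20)/6 = 84/6 = 14
te_Task 8 = (7 + 4·10 + 13)/6 = 60/6 = 10
te_Task 9 = (2 + 4·7 + 12)/6 = 42/6 = 7

Forward pass:
ES_Task 1 = 0; EF_Task 1 = 13
ES_Task 2 = 0; EF_Task 2 = 12
ES_Task 3 = 0; EF_Task 3 = 14
ES_Task 4 = max(EF_Task 1=13, EF_Task 3=14) = 14; EF_Task 4 = 14+4 = 18
ES_Task 5 = max(EF_Task 3=14, EF_Task 4=18) = 18; EF_Task 5 = 18+7 = 25
ES_Task 6 = 14; EF_Task 6 = 14+7 = 21
ES_Task 7 = 12; EF_Task 7 = 12+14 = 26
ES_Task 8 = max(EF_Task 2=12, EF_Task 4=18) = 18; EF_Task 8 = 18+10 = 28
ES_Task 9 = max(EF_Task 2=12, EF_Task 5=25, EF_Task 6=21, EF_Task 7=26, EF_Task 8=28) = 28; EF_Task 9 = 28+7 = 35
Expected project duration μ = 35 days. Critical path: Task 3 → Task 4 → Task 8 → Task 9.

Backward pass:
LF_Task 9 = 35; LS_Task 9 = 35−7 = 28
LF_Task 8 = LS_Task 9 = 28; LS_Task 8 = 28−10 = 18
LF_Task 7 = LS_Task 9 = 28; LS_Task 7 = 28−14 = 14
LF_Task 6 = LS_Task 9 = 28; LS_Task 6 = 28−7 = 21
LF_Task 5 = LS_Task 9 = 28; LS_Task 5 = 28−7 = 21
LF_Task 4 = min(LS_Task 5=21, LS_Task 8=18) = 18; LS_Task 4 = 18−4 = 14
LF_Task 3 = min(LS_Task 4=14, LS_Task 5=21, LS_Task 6=21) = 14; LS_Task 3 = 14−14 = 0
LF_Task 2 = min(LS_Task 7=14, LS_Task 8=18, LS_Task 9=28) = 14; LS_Task 2 = 14−12 = 2
LF_Task 1 = LS_Task 4 = 14; LS_Task 1 = 14−13 = 1
Slack_Task 6 = LS_Task 6 − ES_Task 6 = 21 − 14 = 7

7 days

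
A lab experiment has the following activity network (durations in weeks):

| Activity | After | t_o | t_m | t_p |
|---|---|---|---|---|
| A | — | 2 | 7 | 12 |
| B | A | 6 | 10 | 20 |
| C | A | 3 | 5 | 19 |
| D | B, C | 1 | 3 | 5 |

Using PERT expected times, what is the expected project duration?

te_A = (2 + 4·7 + 12)/6 = 42/6 = 7
te_B = (6 + 4·10 + 20)/6 = 66/6 = 11
te_C = (3 + 4·5 + 19)/6 = 42/6 = 7
te_D = (1 + 4·3 + 5)/6 = 18/6 = 3

Forward pass:
ES_A = 0; EF_A = 7
ES_B = 7; EF_B = 7+11 = 18
ES_C = 7; EF_C = 7+7 = 14
ES_D = max(EF_B=18, EF_C=14) = 18; EF_D = 18+3 = 21
Expected project duration μ = 21 weeks. Critical path: A → B → D.

21 weeks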